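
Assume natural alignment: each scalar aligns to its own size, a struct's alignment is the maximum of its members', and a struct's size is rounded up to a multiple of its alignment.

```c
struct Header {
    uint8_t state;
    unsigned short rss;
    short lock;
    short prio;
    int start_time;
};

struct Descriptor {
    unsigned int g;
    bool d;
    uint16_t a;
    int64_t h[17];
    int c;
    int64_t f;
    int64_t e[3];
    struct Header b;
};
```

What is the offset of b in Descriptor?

184

Header: @0: state [1B, align 1] → 1; +1 pad (align 2); @2: rss [2B, align 2] → 4; @4: lock [2B, align 2] → 6; @6: prio [2B, align 2] → 8; @8: start_time [4B, align 4] → 12; size 12, align 4
@0: g [4B, align 4] → 4
@4: d [1B, align 1] → 5
+1 pad (align 2)
@6: a [2B, align 2] → 8
@8: h [136B, align 8] → 144
@144: c [4B, align 4] → 148
+4 pad (align 8)
@152: f [8B, align 8] → 160
@160: e [24B, align 8] → 184
@184: b [12B, align 4] → 196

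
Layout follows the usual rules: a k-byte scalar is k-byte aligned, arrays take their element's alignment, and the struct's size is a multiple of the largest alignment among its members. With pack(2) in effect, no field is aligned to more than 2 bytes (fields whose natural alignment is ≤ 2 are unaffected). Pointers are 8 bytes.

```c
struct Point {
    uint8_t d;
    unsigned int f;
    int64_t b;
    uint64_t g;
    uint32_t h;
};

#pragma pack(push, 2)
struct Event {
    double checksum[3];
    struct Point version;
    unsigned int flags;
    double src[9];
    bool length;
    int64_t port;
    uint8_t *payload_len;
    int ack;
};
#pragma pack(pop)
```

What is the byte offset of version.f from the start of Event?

28

Point: @0: d [1B, align 1] → 1; +3 pad (align 4); @4: f [4B, align 4] → 8; @8: b [8B, align 8] → 16; @16: g [8B, align 8] → 24; @24: h [4B, align 4] → 28; +4 tail pad (align 8); size 32, align 8
@0: checksum [24B, align 2] → 24
@24: version [32B, align 2] → 56
within Point: f at 4
24 + 4 = 28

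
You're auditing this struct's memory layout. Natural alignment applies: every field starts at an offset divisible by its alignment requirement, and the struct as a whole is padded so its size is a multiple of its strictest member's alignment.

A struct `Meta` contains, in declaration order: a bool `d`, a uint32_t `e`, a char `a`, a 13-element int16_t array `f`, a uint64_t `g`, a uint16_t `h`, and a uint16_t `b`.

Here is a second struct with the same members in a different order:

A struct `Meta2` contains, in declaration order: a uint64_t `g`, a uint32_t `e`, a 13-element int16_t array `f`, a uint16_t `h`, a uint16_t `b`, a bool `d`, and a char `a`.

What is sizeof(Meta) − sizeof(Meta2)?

8

d at 0 (size 1, align 1) → ends 1
pad 3 to align 4 for e
e at 4 (size 4, align 4) → ends 8
a at 8 (size 1, align 1) → ends 9
pad 1 to align 2 for f
f at 10 (size 26, align 2) → ends 36
pad 4 to align 8 for g
g at 40 (size 8, align 8) → ends 48
h at 48 (size 2, align 2) → ends 50
b at 50 (size 2, align 2) → ends 52
tail pad 4 to reach multiple of 8
total 56 bytes, alignment 8
— Meta2 —
g at 0 (size 8, align 8) → ends 8
e at 8 (size 4, align 4) → ends 12
f at 12 (size 26, align 2) → ends 38
h at 38 (size 2, align 2) → ends 40
b at 40 (size 2, align 2) → ends 42
d at 42 (size 1, align 1) → ends 43
a at 43 (size 1, align 1) → ends 44
tail pad 4 to reach multiple of 8
total 48 bytes, alignment 8
56 − 48 = 8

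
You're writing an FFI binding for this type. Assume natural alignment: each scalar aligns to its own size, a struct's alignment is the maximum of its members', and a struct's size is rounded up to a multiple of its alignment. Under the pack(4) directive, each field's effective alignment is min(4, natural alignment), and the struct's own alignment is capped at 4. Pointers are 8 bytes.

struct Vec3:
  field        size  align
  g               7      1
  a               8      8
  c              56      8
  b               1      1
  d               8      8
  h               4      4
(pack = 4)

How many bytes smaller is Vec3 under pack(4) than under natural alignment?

8

natural layout:
  0..7  g  (7B, 1-aligned)
  7..8  -- padding (1B)
  8..16  a  (8B, 8-aligned)
  16..72  c  (56B, 8-aligned)
  72..73  b  (1B, 1-aligned)
  73..80  -- padding (7B)
  80..88  d  (8B, 8-aligned)
  88..92  h  (4B, 4-aligned)
  92..96  -- tail padding (4B)
  sizeof = 96, alignof = 8
packed(4) layout:
  0..7  g  (7B, 1-aligned)
  7..8  -- padding (1B)
  8..16  a  (8B, 4-aligned)
  16..72  c  (56B, 4-aligned)
  72..73  b  (1B, 1-aligned)
  73..76  -- padding (3B)
  76..84  d  (8B, 4-aligned)
  84..88  h  (4B, 4-aligned)
  sizeof = 88, alignof = 4
96 − 88 = 8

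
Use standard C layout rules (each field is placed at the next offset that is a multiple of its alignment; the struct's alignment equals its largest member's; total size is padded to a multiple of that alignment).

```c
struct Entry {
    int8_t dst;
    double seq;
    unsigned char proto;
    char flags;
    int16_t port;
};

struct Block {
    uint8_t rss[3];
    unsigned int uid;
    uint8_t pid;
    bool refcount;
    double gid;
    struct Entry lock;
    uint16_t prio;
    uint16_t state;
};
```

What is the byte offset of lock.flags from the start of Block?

Entry: @0: dst [1B, align 1] → 1; +7 pad (align 8); @8: seq [8B, align 8] → 16; @16: proto [1B, align 1] → 17; @17: flags [1B, align 1] → 18; @18: port [2B, align 2] → 20; +4 tail pad (align 8); size 24, align 8
@0: rss [3B, align 1] → 3
+1 pad (align 4)
@4: uid [4B, align 4] → 8
@8: pid [1B, align 1] → 9
@9: refcount [1B, align 1] → 10
+6 pad (align 8)
@16: gid [8B, align 8] → 24
@24: lock [24B, align 8] → 48
within Entry: flags at 17
24 + 17 = 41

41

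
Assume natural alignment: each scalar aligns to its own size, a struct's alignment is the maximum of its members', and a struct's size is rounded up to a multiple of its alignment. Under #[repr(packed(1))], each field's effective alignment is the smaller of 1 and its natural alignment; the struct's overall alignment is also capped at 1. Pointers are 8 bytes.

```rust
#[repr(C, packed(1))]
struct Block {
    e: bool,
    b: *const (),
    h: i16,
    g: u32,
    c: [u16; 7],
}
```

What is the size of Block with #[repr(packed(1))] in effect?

29

e at 0 (size 1, align 1) → ends 1
b at 1 (size 8, align 1) → ends 9
h at 9 (size 2, align 1) → ends 11
g at 11 (size 4, align 1) → ends 15
c at 15 (size 14, align 1) → ends 29
total 29 bytes, alignment 1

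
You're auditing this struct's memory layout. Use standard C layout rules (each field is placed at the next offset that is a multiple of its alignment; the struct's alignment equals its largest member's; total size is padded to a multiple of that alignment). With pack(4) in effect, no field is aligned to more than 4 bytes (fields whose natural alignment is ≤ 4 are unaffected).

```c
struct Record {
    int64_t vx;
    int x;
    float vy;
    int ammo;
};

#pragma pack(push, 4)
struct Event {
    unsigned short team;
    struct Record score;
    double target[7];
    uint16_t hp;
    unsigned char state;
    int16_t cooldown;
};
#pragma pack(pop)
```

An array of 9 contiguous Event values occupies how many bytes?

Record: vx at 0 (size 8, align 8) → ends 8; x at 8 (size 4, align 4) → ends 12; vy at 12 (size 4, align 4) → ends 16; ammo at 16 (size 4, align 4) → ends 20; tail pad 4 to reach multiple of 8; total 24 bytes, alignment 8
team at 0 (size 2, align 2) → ends 2
pad 2 to align 4 for score
score at 4 (size 24, align 4) → ends 28
target at 28 (size 56, align 4) → ends 84
hp at 84 (size 2, align 2) → ends 86
state at 86 (size 1, align 1) → ends 87
pad 1 to align 2 for cooldown
cooldown at 88 (size 2, align 2) → ends 90
tail pad 2 to reach multiple of 4
total 92 bytes, alignment 4
array of 9: 9 × 92 = 828

828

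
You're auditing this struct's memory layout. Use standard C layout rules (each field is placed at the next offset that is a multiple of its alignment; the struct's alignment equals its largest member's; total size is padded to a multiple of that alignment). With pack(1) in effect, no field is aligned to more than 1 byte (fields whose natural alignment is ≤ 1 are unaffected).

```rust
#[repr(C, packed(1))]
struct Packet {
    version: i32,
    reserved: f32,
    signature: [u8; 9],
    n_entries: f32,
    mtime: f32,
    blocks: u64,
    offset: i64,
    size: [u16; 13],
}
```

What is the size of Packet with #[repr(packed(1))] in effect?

@0: version [4B, align 1] → 4
@4: reserved [4B, align 1] → 8
@8: signature [9B, align 1] → 17
@17: n_entries [4B, align 1] → 21
@21: mtime [4B, align 1] → 25
@25: blocks [8B, align 1] → 33
@33: offset [8B, align 1] → 41
@41: size [26B, align 1] → 67
size 67, align 1

67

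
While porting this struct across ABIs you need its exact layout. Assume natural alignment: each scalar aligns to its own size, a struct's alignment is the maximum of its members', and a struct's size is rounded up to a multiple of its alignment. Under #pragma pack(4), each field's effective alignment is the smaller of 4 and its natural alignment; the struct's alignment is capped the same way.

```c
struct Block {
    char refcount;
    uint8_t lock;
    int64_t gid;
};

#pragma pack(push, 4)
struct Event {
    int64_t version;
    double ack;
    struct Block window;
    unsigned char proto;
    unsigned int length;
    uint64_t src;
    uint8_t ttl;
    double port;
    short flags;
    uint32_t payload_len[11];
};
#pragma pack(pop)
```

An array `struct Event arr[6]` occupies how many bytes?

648

Block: @0: refcount [1B, align 1] → 1; @1: lock [1B, align 1] → 2; +6 pad (align 8); @8: gid [8B, align 8] → 16; size 16, align 8
@0: version [8B, align 4] → 8
@8: ack [8B, align 4] → 16
@16: window [16B, align 4] → 32
@32: proto [1B, align 1] → 33
+3 pad (align 4)
@36: length [4B, align 4] → 40
@40: src [8B, align 4] → 48
@48: ttl [1B, align 1] → 49
+3 pad (align 4)
@52: port [8B, align 4] → 60
@60: flags [2B, align 2] → 62
+2 pad (align 4)
@64: payload_len [44B, align 4] → 108
size 108, align 4
array of 6: 6 × 108 = 648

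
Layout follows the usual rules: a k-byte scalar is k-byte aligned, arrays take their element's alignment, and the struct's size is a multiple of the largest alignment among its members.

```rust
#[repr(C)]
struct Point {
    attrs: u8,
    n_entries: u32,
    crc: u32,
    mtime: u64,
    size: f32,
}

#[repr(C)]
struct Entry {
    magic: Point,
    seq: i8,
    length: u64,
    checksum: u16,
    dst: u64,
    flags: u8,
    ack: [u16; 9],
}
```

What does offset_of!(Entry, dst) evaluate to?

56

Point: 0..1  attrs  (1B, 1-aligned); 1..4  -- padding (3B); 4..8  n_entries  (4B, 4-aligned); 8..12  crc  (4B, 4-aligned); 12..16  -- padding (4B); 16..24  mtime  (8B, 8-aligned); 24..28  size  (4B, 4-aligned); 28..32  -- tail padding (4B); sizeof = 32, alignof = 8
0..32  magic  (32B, 8-aligned)
32..33  seq  (1B, 1-aligned)
33..40  -- padding (7B)
40..48  length  (8B, 8-aligned)
48..50  checksum  (2B, 2-aligned)
50..56  -- padding (6B)
56..64  dst  (8B, 8-aligned)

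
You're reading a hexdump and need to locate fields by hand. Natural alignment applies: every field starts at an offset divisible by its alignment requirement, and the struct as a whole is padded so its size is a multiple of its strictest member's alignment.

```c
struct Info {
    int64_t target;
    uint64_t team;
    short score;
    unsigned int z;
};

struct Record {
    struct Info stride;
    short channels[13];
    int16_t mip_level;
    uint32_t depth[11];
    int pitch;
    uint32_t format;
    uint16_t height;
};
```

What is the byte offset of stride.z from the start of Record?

Info: @0: target [8B, align 8] → 8; @8: team [8B, align 8] → 16; @16: score [2B, align 2] → 18; +2 pad (align 4); @20: z [4B, align 4] → 24; size 24, align 8
@0: stride [24B, align 8] → 24
within Info: z at 20
0 + 20 = 20

20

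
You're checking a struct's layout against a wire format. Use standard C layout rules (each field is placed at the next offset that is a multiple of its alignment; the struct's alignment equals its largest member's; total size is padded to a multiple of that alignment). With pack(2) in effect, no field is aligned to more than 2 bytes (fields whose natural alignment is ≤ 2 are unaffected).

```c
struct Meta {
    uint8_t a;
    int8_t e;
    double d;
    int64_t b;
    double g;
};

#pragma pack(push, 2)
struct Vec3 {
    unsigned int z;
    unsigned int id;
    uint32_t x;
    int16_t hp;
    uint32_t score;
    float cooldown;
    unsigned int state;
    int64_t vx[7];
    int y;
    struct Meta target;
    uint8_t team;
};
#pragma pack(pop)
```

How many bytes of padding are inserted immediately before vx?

Meta: 0..1  a  (1B, 1-aligned); 1..2  e  (1B, 1-aligned); 2..8  -- padding (6B); 8..16  d  (8B, 8-aligned); 16..24  b  (8B, 8-aligned); 24..32  g  (8B, 8-aligned); sizeof = 32, alignof = 8
0..4  z  (4B, 2-aligned)
4..8  id  (4B, 2-aligned)
8..12  x  (4B, 2-aligned)
12..14  hp  (2B, 2-aligned)
14..18  score  (4B, 2-aligned)
18..22  cooldown  (4B, 2-aligned)
22..26  state  (4B, 2-aligned)
26..82  vx  (56B, 2-aligned)

0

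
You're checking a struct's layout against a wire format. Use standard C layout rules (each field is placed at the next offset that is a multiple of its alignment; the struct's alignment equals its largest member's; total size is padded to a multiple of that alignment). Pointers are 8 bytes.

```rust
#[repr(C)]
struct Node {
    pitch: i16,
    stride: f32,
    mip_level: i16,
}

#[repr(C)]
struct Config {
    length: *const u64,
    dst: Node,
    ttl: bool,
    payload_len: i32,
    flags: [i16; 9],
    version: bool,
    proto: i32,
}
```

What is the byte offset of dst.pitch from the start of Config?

Node: pitch at 0 (size 2, align 2) → ends 2; pad 2 to align 4 for stride; stride at 4 (size 4, align 4) → ends 8; mip_level at 8 (size 2, align 2) → ends 10; tail pad 2 to reach multiple of 4; total 12 bytes, alignment 4
length at 0 (size 8, align 8) → ends 8
dst at 8 (size 12, align 4) → ends 20
within Node: pitch at 0
8 + 0 = 8

8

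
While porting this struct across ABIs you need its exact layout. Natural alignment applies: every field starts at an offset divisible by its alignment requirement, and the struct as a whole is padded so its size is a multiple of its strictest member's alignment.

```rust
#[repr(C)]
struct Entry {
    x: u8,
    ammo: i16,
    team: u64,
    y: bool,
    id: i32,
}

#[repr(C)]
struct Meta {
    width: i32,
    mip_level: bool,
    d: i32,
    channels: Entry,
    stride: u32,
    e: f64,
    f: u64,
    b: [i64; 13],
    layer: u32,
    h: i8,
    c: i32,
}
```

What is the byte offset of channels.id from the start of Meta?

Entry: @0: x [1B, align 1] → 1; +1 pad (align 2); @2: ammo [2B, align 2] → 4; +4 pad (align 8); @8: team [8B, align 8] → 16; @16: y [1B, align 1] → 17; +3 pad (align 4); @20: id [4B, align 4] → 24; size 24, align 8
@0: width [4B, align 4] → 4
@4: mip_level [1B, align 1] → 5
+3 pad (align 4)
@8: d [4B, align 4] → 12
+4 pad (align 8)
@16: channels [24B, align 8] → 40
within Entry: id at 20
16 + 20 = 36

36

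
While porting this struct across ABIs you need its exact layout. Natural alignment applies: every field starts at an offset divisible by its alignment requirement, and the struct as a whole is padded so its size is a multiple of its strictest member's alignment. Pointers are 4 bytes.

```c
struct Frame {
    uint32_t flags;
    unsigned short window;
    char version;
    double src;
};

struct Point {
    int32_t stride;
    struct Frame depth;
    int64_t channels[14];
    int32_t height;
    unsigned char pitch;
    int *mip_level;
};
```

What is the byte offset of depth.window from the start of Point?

12

Frame: @0: flags [4B, align 4] → 4; @4: window [2B, align 2] → 6; @6: version [1B, align 1] → 7; +1 pad (align 8); @8: src [8B, align 8] → 16; size 16, align 8
@0: stride [4B, align 4] → 4
+4 pad (align 8)
@8: depth [16B, align 8] → 24
within Frame: window at 4
8 + 4 = 12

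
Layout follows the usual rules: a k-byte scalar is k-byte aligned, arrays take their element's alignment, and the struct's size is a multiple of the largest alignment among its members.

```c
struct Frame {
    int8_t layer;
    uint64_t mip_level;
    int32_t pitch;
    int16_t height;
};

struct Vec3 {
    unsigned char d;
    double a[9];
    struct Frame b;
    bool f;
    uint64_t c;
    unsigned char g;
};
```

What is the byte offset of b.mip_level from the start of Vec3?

Frame: @0: layer [1B, align 1] → 1; +7 pad (align 8); @8: mip_level [8B, align 8] → 16; @16: pitch [4B, align 4] → 20; @20: height [2B, align 2] → 22; +2 tail pad (align 8); size 24, align 8
@0: d [1B, align 1] → 1
+7 pad (align 8)
@8: a [72B, align 8] → 80
@80: b [24B, align 8] → 104
within Frame: mip_level at 8
80 + 8 = 88

88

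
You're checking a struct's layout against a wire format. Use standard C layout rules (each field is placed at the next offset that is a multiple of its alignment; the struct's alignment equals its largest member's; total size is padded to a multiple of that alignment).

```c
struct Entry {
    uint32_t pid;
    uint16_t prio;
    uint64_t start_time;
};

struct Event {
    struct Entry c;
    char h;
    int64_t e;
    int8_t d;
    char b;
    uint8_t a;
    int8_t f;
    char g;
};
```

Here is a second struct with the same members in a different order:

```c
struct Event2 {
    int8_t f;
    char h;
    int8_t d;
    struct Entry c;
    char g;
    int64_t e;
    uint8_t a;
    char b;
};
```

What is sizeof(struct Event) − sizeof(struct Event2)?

Entry: @0: pid [4B, align 4] → 4; @4: prio [2B, align 2] → 6; +2 pad (align 8); @8: start_time [8B, align 8] → 16; size 16, align 8
@0: c [16B, align 8] → 16
@16: h [1B, align 1] → 17
+7 pad (align 8)
@24: e [8B, align 8] → 32
@32: d [1B, align 1] → 33
@33: b [1B, align 1] → 34
@34: a [1B, align 1] → 35
@35: f [1B, align 1] → 36
@36: g [1B, align 1] → 37
+3 tail pad (align 8)
size 40, align 8
— Event2 —
@0: f [1B, align 1] → 1
@1: h [1B, align 1] → 2
@2: d [1B, align 1] → 3
+5 pad (align 8)
@8: c [16B, align 8] → 24
@24: g [1B, align 1] → 25
+7 pad (align 8)
@32: e [8B, align 8] → 40
@40: a [1B, align 1] → 41
@41: b [1B, align 1] → 42
+6 tail pad (align 8)
size 48, align 8
40 − 48 = -8

-8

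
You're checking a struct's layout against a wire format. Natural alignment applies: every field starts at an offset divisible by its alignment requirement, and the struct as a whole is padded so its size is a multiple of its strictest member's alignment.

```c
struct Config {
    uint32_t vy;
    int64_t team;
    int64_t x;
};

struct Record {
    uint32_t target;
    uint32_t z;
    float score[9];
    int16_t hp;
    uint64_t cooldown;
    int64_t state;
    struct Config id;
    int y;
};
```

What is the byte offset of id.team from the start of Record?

Config: 0..4  vy  (4B, 4-aligned); 4..8  -- padding (4B); 8..16  team  (8B, 8-aligned); 16..24  x  (8B, 8-aligned); sizeof = 24, alignof = 8
0..4  target  (4B, 4-aligned)
4..8  z  (4B, 4-aligned)
8..44  score  (36B, 4-aligned)
44..46  hp  (2B, 2-aligned)
46..48  -- padding (2B)
48..56  cooldown  (8B, 8-aligned)
56..64  state  (8B, 8-aligned)
64..88  id  (24B, 8-aligned)
within Config: team at 8
64 + 8 = 72

72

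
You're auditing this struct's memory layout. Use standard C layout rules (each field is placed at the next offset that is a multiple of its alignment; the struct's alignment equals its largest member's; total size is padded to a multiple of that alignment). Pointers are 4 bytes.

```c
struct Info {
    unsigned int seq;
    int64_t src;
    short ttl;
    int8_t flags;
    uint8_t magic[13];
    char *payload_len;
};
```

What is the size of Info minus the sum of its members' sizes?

8

@0: seq [4B, align 4] → 4
+4 pad (align 8)
@8: src [8B, align 8] → 16
@16: ttl [2B, align 2] → 18
@18: flags [1B, align 1] → 19
@19: magic [13B, align 1] → 32
@32: payload_len [4B, align 4] → 36
+4 tail pad (align 8)
size 40, align 8
data bytes 32, size 40 → padding 8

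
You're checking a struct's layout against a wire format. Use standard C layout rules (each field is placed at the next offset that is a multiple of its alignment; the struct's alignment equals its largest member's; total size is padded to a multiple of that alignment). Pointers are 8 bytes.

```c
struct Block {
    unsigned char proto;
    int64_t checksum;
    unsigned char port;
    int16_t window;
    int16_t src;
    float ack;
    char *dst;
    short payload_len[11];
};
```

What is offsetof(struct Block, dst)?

0..1  proto  (1B, 1-aligned)
1..8  -- padding (7B)
8..16  checksum  (8B, 8-aligned)
16..17  port  (1B, 1-aligned)
17..18  -- padding (1B)
18..20  window  (2B, 2-aligned)
20..22  src  (2B, 2-aligned)
22..24  -- padding (2B)
24..28  ack  (4B, 4-aligned)
28..32  -- padding (4B)
32..40  dst  (8B, 8-aligned)

32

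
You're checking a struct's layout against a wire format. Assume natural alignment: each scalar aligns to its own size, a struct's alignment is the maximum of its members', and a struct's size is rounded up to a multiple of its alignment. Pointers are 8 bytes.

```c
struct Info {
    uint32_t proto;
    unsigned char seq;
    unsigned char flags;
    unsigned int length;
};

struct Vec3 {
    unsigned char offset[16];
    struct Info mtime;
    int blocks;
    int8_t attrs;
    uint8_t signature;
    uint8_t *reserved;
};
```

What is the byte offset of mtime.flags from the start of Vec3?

21

Info: 0..4  proto  (4B, 4-aligned); 4..5  seq  (1B, 1-aligned); 5..6  flags  (1B, 1-aligned); 6..8  -- padding (2B); 8..12  length  (4B, 4-aligned); sizeof = 12, alignof = 4
0..16  offset  (16B, 1-aligned)
16..28  mtime  (12B, 4-aligned)
within Info: flags at 5
16 + 5 = 21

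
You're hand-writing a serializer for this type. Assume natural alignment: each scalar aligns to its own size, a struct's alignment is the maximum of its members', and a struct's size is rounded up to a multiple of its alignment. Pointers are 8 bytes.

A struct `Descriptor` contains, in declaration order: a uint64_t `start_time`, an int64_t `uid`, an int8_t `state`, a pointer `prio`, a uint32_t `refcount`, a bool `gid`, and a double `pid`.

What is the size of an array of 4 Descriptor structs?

0..8  start_time  (8B, 8-aligned)
8..16  uid  (8B, 8-aligned)
16..17  state  (1B, 1-aligned)
17..24  -- padding (7B)
24..32  prio  (8B, 8-aligned)
32..36  refcount  (4B, 4-aligned)
36..37  gid  (1B, 1-aligned)
37..40  -- padding (3B)
40..48  pid  (8B, 8-aligned)
sizeof = 48, alignof = 8
array of 4: 4 × 48 = 192

192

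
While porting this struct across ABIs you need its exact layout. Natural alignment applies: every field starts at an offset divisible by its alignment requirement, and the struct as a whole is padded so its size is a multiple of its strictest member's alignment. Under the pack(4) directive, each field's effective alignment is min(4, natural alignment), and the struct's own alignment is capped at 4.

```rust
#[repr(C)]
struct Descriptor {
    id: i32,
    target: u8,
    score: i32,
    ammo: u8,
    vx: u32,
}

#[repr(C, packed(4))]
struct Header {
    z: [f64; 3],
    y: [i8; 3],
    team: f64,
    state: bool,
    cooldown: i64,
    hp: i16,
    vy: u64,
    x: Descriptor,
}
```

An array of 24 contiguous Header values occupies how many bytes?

Descriptor: @0: id [4B, align 4] → 4; @4: target [1B, align 1] → 5; +3 pad (align 4); @8: score [4B, align 4] → 12; @12: ammo [1B, align 1] → 13; +3 pad (align 4); @16: vx [4B, align 4] → 20; size 20, align 4
@0: z [24B, align 4] → 24
@24: y [3B, align 1] → 27
+1 pad (align 4)
@28: team [8B, align 4] → 36
@36: state [1B, align 1] → 37
+3 pad (align 4)
@40: cooldown [8B, align 4] → 48
@48: hp [2B, align 2] → 50
+2 pad (align 4)
@52: vy [8B, align 4] → 60
@60: x [20B, align 4] → 80
size 80, align 4
array of 24: 24 × 80 = 1920

1920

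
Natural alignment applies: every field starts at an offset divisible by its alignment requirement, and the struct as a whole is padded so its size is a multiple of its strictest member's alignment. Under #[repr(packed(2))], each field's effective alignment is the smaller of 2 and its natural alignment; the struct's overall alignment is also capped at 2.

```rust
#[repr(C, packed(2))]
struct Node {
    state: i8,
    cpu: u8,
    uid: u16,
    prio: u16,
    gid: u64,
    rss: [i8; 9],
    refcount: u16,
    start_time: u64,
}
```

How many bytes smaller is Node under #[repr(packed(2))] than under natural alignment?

natural layout:
  0..1  state  (1B, 1-aligned)
  1..2  cpu  (1B, 1-aligned)
  2..4  uid  (2B, 2-aligned)
  4..6  prio  (2B, 2-aligned)
  6..8  -- padding (2B)
  8..16  gid  (8B, 8-aligned)
  16..25  rss  (9B, 1-aligned)
  25..26  -- padding (1B)
  26..28  refcount  (2B, 2-aligned)
  28..32  -- padding (4B)
  32..40  start_time  (8B, 8-aligned)
  sizeof = 40, alignof = 8
packed(2) layout:
  0..1  state  (1B, 1-aligned)
  1..2  cpu  (1B, 1-aligned)
  2..4  uid  (2B, 2-aligned)
  4..6  prio  (2B, 2-aligned)
  6..14  gid  (8B, 2-aligned)
  14..23  rss  (9B, 1-aligned)
  23..24  -- padding (1B)
  24..26  refcount  (2B, 2-aligned)
  26..34  start_time  (8B, 2-aligned)
  sizeof = 34, alignof = 2
40 − 34 = 6

6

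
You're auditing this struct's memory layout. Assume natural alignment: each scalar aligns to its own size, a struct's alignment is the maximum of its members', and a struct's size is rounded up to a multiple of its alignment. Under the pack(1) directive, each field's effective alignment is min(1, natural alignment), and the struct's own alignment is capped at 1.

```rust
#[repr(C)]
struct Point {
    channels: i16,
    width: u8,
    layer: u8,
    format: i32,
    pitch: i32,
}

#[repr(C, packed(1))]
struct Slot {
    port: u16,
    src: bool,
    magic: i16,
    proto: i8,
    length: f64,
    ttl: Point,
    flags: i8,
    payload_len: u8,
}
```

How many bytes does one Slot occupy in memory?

28 bytes

Point: @0: channels [2B, align 2] → 2; @2: width [1B, align 1] → 3; @3: layer [1B, align 1] → 4; @4: format [4B, align 4] → 8; @8: pitch [4B, align 4] → 12; size 12, align 4
@0: port [2B, align 1] → 2
@2: src [1B, align 1] → 3
@3: magic [2B, align 1] → 5
@5: proto [1B, align 1] → 6
@6: length [8B, align 1] → 14
@14: ttl [12B, align 1] → 26
@26: flags [1B, align 1] → 27
@27: payload_len [1B, align 1] → 28
size 28, align 1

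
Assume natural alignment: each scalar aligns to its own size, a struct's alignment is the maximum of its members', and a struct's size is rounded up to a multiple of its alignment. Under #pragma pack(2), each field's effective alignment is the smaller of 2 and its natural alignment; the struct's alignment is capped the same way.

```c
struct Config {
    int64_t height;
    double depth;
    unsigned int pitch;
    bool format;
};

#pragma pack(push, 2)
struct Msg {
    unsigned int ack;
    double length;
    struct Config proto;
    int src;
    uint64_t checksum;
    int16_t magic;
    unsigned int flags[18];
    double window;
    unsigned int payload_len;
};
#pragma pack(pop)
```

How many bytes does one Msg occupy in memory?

134

Config: 0..8  height  (8B, 8-aligned); 8..16  depth  (8B, 8-aligned); 16..20  pitch  (4B, 4-aligned); 20..21  format  (1B, 1-aligned); 21..24  -- tail padding (3B); sizeof = 24, alignof = 8
0..4  ack  (4B, 2-aligned)
4..12  length  (8B, 2-aligned)
12..36  proto  (24B, 2-aligned)
36..40  src  (4B, 2-aligned)
40..48  checksum  (8B, 2-aligned)
48..50  magic  (2B, 2-aligned)
50..122  flags  (72B, 2-aligned)
122..130  window  (8B, 2-aligned)
130..134  payload_len  (4B, 2-aligned)
sizeof = 134, alignof = 2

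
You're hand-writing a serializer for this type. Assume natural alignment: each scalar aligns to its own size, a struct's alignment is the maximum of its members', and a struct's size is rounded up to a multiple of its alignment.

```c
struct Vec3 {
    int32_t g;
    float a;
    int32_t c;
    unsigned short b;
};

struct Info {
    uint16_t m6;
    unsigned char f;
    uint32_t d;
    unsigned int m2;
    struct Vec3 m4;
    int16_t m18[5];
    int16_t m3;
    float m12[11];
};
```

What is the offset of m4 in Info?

12

Vec3: 0..4  g  (4B, 4-aligned); 4..8  a  (4B, 4-aligned); 8..12  c  (4B, 4-aligned); 12..14  b  (2B, 2-aligned); 14..16  -- tail padding (2B); sizeof = 16, alignof = 4
0..2  m6  (2B, 2-aligned)
2..3  f  (1B, 1-aligned)
3..4  -- padding (1B)
4..8  d  (4B, 4-aligned)
8..12  m2  (4B, 4-aligned)
12..28  m4  (16B, 4-aligned)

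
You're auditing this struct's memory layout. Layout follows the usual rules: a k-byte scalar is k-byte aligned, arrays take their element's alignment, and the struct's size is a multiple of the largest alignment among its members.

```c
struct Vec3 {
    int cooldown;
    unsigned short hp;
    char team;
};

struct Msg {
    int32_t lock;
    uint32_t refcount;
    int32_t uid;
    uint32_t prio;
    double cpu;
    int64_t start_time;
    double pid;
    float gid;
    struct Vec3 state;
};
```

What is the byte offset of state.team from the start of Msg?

Vec3: 0..4  cooldown  (4B, 4-aligned); 4..6  hp  (2B, 2-aligned); 6..7  team  (1B, 1-aligned); 7..8  -- tail padding (1B); sizeof = 8, alignof = 4
0..4  lock  (4B, 4-aligned)
4..8  refcount  (4B, 4-aligned)
8..12  uid  (4B, 4-aligned)
12..16  prio  (4B, 4-aligned)
16..24  cpu  (8B, 8-aligned)
24..32  start_time  (8B, 8-aligned)
32..40  pid  (8B, 8-aligned)
40..44  gid  (4B, 4-aligned)
44..52  state  (8B, 4-aligned)
within Vec3: team at 6
44 + 6 = 50

50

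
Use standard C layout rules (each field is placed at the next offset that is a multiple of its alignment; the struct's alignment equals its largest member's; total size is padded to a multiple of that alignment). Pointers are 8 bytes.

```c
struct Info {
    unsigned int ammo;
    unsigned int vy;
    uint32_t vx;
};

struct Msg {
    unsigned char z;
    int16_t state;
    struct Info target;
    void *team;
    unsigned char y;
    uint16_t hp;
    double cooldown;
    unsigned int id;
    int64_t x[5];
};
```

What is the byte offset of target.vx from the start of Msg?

12

Info: ammo at 0 (size 4, align 4) → ends 4; vy at 4 (size 4, align 4) → ends 8; vx at 8 (size 4, align 4) → ends 12; total 12 bytes, alignment 4
z at 0 (size 1, align 1) → ends 1
pad 1 to align 2 for state
state at 2 (size 2, align 2) → ends 4
target at 4 (size 12, align 4) → ends 16
within Info: vx at 8
4 + 8 = 12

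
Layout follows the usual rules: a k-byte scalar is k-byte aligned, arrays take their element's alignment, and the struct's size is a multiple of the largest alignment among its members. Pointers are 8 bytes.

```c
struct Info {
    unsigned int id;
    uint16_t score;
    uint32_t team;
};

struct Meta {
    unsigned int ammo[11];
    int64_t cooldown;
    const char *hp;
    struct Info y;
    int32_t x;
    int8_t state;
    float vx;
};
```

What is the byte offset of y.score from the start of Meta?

68

Info: id at 0 (size 4, align 4) → ends 4; score at 4 (size 2, align 2) → ends 6; pad 2 to align 4 for team; team at 8 (size 4, align 4) → ends 12; total 12 bytes, alignment 4
ammo at 0 (size 44, align 4) → ends 44
pad 4 to align 8 for cooldown
cooldown at 48 (size 8, align 8) → ends 56
hp at 56 (size 8, align 8) → ends 64
y at 64 (size 12, align 4) → ends 76
within Info: score at 4
64 + 4 = 68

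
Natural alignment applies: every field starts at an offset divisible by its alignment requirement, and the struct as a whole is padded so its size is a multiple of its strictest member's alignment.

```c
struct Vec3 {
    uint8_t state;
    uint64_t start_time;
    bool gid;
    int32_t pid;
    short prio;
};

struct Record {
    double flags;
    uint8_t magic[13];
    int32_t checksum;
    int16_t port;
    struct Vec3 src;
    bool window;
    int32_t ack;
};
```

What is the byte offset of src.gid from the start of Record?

48

Vec3: @0: state [1B, align 1] → 1; +7 pad (align 8); @8: start_time [8B, align 8] → 16; @16: gid [1B, align 1] → 17; +3 pad (align 4); @20: pid [4B, align 4] → 24; @24: prio [2B, align 2] → 26; +6 tail pad (align 8); size 32, align 8
@0: flags [8B, align 8] → 8
@8: magic [13B, align 1] → 21
+3 pad (align 4)
@24: checksum [4B, align 4] → 28
@28: port [2B, align 2] → 30
+2 pad (align 8)
@32: src [32B, align 8] → 64
within Vec3: gid at 16
32 + 16 = 48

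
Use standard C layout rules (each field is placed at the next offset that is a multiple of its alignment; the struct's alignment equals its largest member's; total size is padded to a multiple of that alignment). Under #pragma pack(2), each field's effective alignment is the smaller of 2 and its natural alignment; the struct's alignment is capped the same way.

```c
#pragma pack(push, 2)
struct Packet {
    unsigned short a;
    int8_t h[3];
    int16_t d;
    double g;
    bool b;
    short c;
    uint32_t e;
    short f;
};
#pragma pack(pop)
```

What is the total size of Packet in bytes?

a at 0 (size 2, align 2) → ends 2
h at 2 (size 3, align 1) → ends 5
pad 1 to align 2 for d
d at 6 (size 2, align 2) → ends 8
g at 8 (size 8, align 2) → ends 16
b at 16 (size 1, align 1) → ends 17
pad 1 to align 2 for c
c at 18 (size 2, align 2) → ends 20
e at 20 (size 4, align 2) → ends 24
f at 24 (size 2, align 2) → ends 26
total 26 bytes, alignment 2

26 bytes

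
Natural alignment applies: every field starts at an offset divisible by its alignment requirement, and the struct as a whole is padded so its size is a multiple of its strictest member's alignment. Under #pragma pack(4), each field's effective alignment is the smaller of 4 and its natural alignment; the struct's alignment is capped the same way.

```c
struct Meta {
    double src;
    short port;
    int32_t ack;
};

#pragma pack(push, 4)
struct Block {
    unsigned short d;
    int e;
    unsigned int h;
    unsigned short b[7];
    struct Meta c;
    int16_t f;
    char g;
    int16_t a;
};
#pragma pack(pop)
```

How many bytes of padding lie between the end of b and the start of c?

2

Meta: @0: src [8B, align 8] → 8; @8: port [2B, align 2] → 10; +2 pad (align 4); @12: ack [4B, align 4] → 16; size 16, align 8
@0: d [2B, align 2] → 2
+2 pad (align 4)
@4: e [4B, align 4] → 8
@8: h [4B, align 4] → 12
@12: b [14B, align 2] → 26
+2 pad (align 4)
@28: c [16B, align 4] → 44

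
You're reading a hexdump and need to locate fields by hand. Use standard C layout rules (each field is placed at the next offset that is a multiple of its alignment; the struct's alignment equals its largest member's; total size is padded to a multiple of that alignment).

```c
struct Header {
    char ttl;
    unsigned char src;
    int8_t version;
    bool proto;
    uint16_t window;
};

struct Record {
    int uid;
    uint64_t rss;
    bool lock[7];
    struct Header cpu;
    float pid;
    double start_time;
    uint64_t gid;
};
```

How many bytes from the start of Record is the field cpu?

24

Header: @0: ttl [1B, align 1] → 1; @1: src [1B, align 1] → 2; @2: version [1B, align 1] → 3; @3: proto [1B, align 1] → 4; @4: window [2B, align 2] → 6; size 6, align 2
@0: uid [4B, align 4] → 4
+4 pad (align 8)
@8: rss [8B, align 8] → 16
@16: lock [7B, align 1] → 23
+1 pad (align 2)
@24: cpu [6B, align 2] → 30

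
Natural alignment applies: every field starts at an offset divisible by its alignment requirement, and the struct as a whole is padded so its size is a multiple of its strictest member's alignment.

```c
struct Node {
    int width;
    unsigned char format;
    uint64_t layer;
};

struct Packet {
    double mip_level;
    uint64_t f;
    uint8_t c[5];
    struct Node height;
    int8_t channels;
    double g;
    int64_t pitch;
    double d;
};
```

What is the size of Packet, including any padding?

Node: @0: width [4B, align 4] → 4; @4: format [1B, align 1] → 5; +3 pad (align 8); @8: layer [8B, align 8] → 16; size 16, align 8
@0: mip_level [8B, align 8] → 8
@8: f [8B, align 8] → 16
@16: c [5B, align 1] → 21
+3 pad (align 8)
@24: height [16B, align 8] → 40
@40: channels [1B, align 1] → 41
+7 pad (align 8)
@48: g [8B, align 8] → 56
@56: pitch [8B, align 8] → 64
@64: d [8B, align 8] → 72
size 72, align 8

72 bytes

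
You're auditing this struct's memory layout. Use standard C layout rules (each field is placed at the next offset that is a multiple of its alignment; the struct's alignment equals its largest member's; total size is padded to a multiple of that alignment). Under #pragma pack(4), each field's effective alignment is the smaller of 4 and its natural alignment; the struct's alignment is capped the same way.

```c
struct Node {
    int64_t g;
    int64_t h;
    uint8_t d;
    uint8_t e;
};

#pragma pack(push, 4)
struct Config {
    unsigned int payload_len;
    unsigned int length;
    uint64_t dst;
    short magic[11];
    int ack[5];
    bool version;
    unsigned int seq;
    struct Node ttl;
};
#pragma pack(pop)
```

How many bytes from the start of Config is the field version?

60

Node: 0..8  g  (8B, 8-aligned); 8..16  h  (8B, 8-aligned); 16..17  d  (1B, 1-aligned); 17..18  e  (1B, 1-aligned); 18..24  -- tail padding (6B); sizeof = 24, alignof = 8
0..4  payload_len  (4B, 4-aligned)
4..8  length  (4B, 4-aligned)
8..16  dst  (8B, 4-aligned)
16..38  magic  (22B, 2-aligned)
38..40  -- padding (2B)
40..60  ack  (20B, 4-aligned)
60..61  version  (1B, 1-aligned)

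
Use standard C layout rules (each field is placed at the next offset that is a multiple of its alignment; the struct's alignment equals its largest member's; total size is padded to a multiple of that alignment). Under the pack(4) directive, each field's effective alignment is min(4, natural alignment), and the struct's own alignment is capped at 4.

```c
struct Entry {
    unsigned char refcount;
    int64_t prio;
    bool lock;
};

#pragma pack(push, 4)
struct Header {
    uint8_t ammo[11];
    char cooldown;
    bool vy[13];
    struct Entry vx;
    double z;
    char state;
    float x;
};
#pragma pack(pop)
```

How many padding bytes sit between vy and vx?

Entry: refcount at 0 (size 1, align 1) → ends 1; pad 7 to align 8 for prio; prio at 8 (size 8, align 8) → ends 16; lock at 16 (size 1, align 1) → ends 17; tail pad 7 to reach multiple of 8; total 24 bytes, alignment 8
ammo at 0 (size 11, align 1) → ends 11
cooldown at 11 (size 1, align 1) → ends 12
vy at 12 (size 13, align 1) → ends 25
pad 3 to align 4 for vx
vx at 28 (size 24, align 4) → ends 52

3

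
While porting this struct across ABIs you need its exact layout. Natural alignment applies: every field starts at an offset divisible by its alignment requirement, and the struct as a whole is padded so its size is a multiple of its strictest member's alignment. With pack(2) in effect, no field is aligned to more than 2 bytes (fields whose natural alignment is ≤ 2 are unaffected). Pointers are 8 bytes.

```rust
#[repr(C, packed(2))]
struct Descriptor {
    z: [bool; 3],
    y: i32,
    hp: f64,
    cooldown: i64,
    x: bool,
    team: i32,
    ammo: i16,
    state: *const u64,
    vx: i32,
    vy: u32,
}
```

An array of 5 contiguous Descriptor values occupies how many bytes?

@0: z [3B, align 1] → 3
+1 pad (align 2)
@4: y [4B, align 2] → 8
@8: hp [8B, align 2] → 16
@16: cooldown [8B, align 2] → 24
@24: x [1B, align 1] → 25
+1 pad (align 2)
@26: team [4B, align 2] → 30
@30: ammo [2B, align 2] → 32
@32: state [8B, align 2] → 40
@40: vx [4B, align 2] → 44
@44: vy [4B, align 2] → 48
size 48, align 2
array of 5: 5 × 48 = 240

240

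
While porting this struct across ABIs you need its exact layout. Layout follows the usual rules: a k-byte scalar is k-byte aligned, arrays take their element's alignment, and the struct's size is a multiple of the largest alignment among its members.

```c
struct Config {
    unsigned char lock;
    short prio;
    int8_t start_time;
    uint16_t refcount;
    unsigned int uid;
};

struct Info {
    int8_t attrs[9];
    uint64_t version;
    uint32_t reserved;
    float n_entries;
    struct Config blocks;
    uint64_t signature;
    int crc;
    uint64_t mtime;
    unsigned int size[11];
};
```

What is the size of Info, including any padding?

Config: @0: lock [1B, align 1] → 1; +1 pad (align 2); @2: prio [2B, align 2] → 4; @4: start_time [1B, align 1] → 5; +1 pad (align 2); @6: refcount [2B, align 2] → 8; @8: uid [4B, align 4] → 12; size 12, align 4
@0: attrs [9B, align 1] → 9
+7 pad (align 8)
@16: version [8B, align 8] → 24
@24: reserved [4B, align 4] → 28
@28: n_entries [4B, align 4] → 32
@32: blocks [12B, align 4] → 44
+4 pad (align 8)
@48: signature [8B, align 8] → 56
@56: crc [4B, align 4] → 60
+4 pad (align 8)
@64: mtime [8B, align 8] → 72
@72: size [44B, align 4] → 116
+4 tail pad (align 8)
size 120, align 8

120 bytes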